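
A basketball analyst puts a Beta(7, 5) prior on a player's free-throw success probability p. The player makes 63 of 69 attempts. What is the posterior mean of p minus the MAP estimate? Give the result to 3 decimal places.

Posterior: Beta(7+63, 5+6) = Beta(70, 11).
Mode = (70−1)/(70+11−2) = 69/79 = 0.873.
Mean = 70/(70+11) = 70/81 = 0.864.
Difference = 0.864 − 0.873 = -0.009.
Mode > mean: the posterior has a left tail.

-0.009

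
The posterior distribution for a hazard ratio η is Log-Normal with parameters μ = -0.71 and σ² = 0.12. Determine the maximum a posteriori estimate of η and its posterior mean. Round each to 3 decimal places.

Mode = exp(μ − σ²) = exp(-0.83) = 0.436.
Mean = exp(μ + σ²/2) = exp(-0.650) = 0.522.

MAP = 0.436; posterior mean = 0.522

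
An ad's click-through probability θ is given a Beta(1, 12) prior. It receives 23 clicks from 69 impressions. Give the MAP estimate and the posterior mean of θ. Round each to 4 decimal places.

Posterior: Beta(1+23, 12+46) = Beta(24, 58).
Mode = (24−1)/(24+58−2) = 23/80 = 0.2875.
Mean = 24/(24+58) = 24/82 = 0.2927.
Mean > mode: the posterior has a right tail.

MAP = 0.2875, posterior mean = 0.2927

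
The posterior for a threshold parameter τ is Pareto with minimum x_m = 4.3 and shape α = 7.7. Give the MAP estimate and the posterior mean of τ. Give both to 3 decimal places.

The Pareto density is strictly decreasing on [x_m, ∞), so the mode is x_m = 4.300.
Mean = α·x_m/(α−1) = 7.7·4.3/6.7 = 4.942.

τ_MAP = 4.300, E[τ|data] = 4.942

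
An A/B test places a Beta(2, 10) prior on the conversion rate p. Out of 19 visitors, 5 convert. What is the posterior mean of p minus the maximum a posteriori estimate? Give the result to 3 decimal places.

0.019

Posterior: Beta(2+5, 10+14) = Beta(7, 24).
Mode = (7−1)/(7+24−2) = 6/29 = 0.207.
Mean = 7/(7+24) = 7/31 = 0.226.
Difference = 0.226 − 0.207 = 0.019.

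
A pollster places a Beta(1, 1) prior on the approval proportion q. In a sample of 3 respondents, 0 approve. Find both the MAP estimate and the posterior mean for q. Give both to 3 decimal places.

MAP: 0.000. Posterior mean: 0.200.

Posterior: Beta(1+0, 1+3) = Beta(1, 4).
Since α = 1 ≤ 1 and β > 1, the Beta density is monotone decreasing on [0,1]; the mode is at 0.
Mean = 1/(1+4) = 0.200.
Right-skewed posterior ⇒ mode < mean.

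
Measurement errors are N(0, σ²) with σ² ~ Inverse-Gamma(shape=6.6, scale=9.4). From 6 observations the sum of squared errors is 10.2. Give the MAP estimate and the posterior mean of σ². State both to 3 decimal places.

MAP = 1.368; posterior mean = 1.686

Posterior: Inverse-Gamma(shape = 6.6+6/2 = 9.6, scale = 9.4+10.2/2 = 14.5).
Mode = β/(α+1) = 14.5/10.6 = 1.368.
Mean = β/(α−1) = 14.5/8.6 = 1.686.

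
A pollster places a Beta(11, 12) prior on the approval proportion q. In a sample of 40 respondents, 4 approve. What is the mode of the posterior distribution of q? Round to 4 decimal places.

0.2295

Posterior: Beta(11+4, 12+36) = Beta(15, 48).
Mode = (15−1)/(15+48−2) = 14/61 = 0.2295.
Mean = 15/(15+48) = 15/63 = 0.2381.
This is the posterior mode — the MAP estimate.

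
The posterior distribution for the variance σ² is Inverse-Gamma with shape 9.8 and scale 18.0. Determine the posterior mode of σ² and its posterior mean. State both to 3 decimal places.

MAP: 1.667. Posterior mean: 2.045.

Mode = β/(α+1) = 18.0/10.8 = 1.667.
Mean = β/(α−1) = 18.0/8.8 = 2.045.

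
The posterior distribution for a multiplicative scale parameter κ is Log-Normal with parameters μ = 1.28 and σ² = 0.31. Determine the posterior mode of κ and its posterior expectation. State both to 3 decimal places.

MAP = 2.638; posterior mean = 4.200

Mode = exp(μ − σ²) = exp(0.97) = 2.638.
Mean = exp(μ + σ²/2) = exp(1.435) = 4.200.
Mean > mode: the posterior has a right tail.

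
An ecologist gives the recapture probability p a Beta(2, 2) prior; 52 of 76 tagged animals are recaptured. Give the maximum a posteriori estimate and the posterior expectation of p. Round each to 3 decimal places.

Posterior: Beta(2+52, 2+24) = Beta(54, 26).
Mode = (54−1)/(54+26−2) = 53/78 = 0.679.
Mean = 54/(54+26) = 54/80 = 0.675.
Left-skewed posterior ⇒ mean < mode.

MAP = 0.679; posterior mean = 0.675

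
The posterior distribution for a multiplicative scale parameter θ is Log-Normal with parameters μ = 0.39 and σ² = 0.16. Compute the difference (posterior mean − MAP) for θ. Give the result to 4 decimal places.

Mode = exp(μ − σ²) = exp(0.23) = 1.2586.
Mean = exp(μ + σ²/2) = exp(0.470) = 1.6000.
Difference = 1.6000 − 1.2586 = 0.3414.

0.3414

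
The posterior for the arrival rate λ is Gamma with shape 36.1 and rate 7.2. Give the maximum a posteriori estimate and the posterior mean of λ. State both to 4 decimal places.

Mode = (α−1)/β = 35.1/7.2 = 4.8750.
Mean = α/β = 36.1/7.2 = 5.0139.

maximum a posteriori estimate = 4.8750, posterior mean = 5.0139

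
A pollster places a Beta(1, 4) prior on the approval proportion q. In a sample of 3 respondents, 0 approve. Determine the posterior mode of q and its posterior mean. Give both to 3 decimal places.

posterior mode = 0.000, posterior mean = 0.125

Posterior: Beta(1+0, 4+3) = Beta(1, 7).
Since α = 1 ≤ 1 and β > 1, the Beta density is monotone decreasing on [0,1]; the mode is at 0.
Mean = 1/(1+7) = 0.125.
The mean is pulled above the mode by the posterior's right skew.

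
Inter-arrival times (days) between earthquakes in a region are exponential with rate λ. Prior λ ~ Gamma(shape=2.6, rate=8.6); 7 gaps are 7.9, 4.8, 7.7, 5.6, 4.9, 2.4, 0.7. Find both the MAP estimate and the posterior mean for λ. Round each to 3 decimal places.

Σ times = 34.0. Posterior: Gamma(shape = 2.6+7 = 9.6, rate = 8.6+34.0 = 42.6).
Mode = (α−1)/β = 8.6/42.6 = 0.202.
Mean = α/β = 9.6/42.6 = 0.225.
The mean is pulled above the mode by the posterior's right skew.

MAP estimate = 0.202, posterior mean = 0.225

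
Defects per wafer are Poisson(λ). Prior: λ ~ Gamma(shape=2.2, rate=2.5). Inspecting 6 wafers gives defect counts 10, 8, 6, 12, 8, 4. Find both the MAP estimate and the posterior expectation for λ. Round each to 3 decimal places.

Σ counts = 48. Posterior: Gamma(shape = 2.2+48 = 50.2, rate = 2.5+6 = 8.5).
Mode = (α−1)/β = 49.2/8.5 = 5.788.
Mean = α/β = 50.2/8.5 = 5.906.

λ_MAP = 5.788, E[λ|data] = 5.906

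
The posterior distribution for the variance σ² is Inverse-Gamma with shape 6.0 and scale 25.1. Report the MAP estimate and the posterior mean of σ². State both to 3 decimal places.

Mode = β/(α+1) = 25.1/7.0 = 3.586.
Mean = β/(α−1) = 25.1/5.0 = 5.020.
The posterior is right-skewed, so the mean exceeds the mode.

MAP estimate = 3.586, posterior mean = 5.020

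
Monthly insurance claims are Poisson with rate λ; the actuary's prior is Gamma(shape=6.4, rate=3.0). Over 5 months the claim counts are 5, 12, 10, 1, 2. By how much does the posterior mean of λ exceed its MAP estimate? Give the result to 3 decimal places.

0.125

Σ counts = 30. Posterior: Gamma(shape = 6.4+30 = 36.4, rate = 3.0+5 = 8.0).
Mode = (α−1)/β = 35.4/8.0 = 4.425.
Mean = α/β = 36.4/8.0 = 4.550.
Difference = 4.550 − 4.425 = 0.125.
Mean > mode: the posterior has a right tail.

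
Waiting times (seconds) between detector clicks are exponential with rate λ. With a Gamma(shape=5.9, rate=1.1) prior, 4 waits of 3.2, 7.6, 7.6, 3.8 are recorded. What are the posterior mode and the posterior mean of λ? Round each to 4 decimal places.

posterior mode = 0.3820, posterior mean = 0.4249

Σ times = 22.2. Posterior: Gamma(shape = 5.9+4 = 9.9, rate = 1.1+22.2 = 23.3).
Mode = (α−1)/β = 8.9/23.3 = 0.3820.
Mean = α/β = 9.9/23.3 = 0.4249.
The posterior is right-skewed, so the mean exceeds the mode.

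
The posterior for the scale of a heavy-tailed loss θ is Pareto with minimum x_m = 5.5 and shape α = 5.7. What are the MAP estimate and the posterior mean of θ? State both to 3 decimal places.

The Pareto density is strictly decreasing on [x_m, ∞), so the mode is x_m = 5.500.
Mean = α·x_m/(α−1) = 5.7·5.5/4.7 = 6.670.
The mean is pulled above the mode by the posterior's right skew.

MAP = 5.500; posterior mean = 6.670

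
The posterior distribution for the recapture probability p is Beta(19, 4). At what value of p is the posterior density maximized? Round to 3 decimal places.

Mode = (19−1)/(19+4−2) = 18/21 = 0.857.
Mean = 19/(19+4) = 19/23 = 0.826.
This is the posterior mode — the MAP estimate.

0.857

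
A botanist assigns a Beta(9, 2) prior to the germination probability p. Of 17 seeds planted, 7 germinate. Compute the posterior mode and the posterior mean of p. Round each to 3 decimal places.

posterior mode = 0.577, posterior mean = 0.571

Posterior: Beta(9+7, 2+10) = Beta(16, 12).
Mode = (16−1)/(16+12−2) = 15/26 = 0.577.
Mean = 16/(16+12) = 16/28 = 0.571.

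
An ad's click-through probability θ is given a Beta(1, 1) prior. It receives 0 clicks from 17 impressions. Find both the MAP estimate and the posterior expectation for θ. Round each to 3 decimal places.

MAP = 0.000; posterior mean = 0.053

Posterior: Beta(1+0, 1+17) = Beta(1, 18).
Since α = 1 ≤ 1 and β > 1, the Beta density is monotone decreasing on [0,1]; the mode is at 0.
Mean = 1/(1+18) = 0.053.
The mean is pulled above the mode by the posterior's right skew.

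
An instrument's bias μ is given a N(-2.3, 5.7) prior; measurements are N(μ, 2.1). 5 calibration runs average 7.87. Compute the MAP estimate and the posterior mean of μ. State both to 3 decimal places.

μ_MAP = 7.172, E[μ|data] = 7.172

Posterior for μ is Normal. Precision-weighted mean: (1/5.7·-2.3 + 5/2.1·7.87) / (1/5.7 + 5/2.1) = 7.172.
A Normal posterior is symmetric, so mode = mean.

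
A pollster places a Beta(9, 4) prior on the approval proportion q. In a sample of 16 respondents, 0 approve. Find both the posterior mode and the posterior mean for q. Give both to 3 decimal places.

MAP: 0.296. Posterior mean: 0.310.

Posterior: Beta(9+0, 4+16) = Beta(9, 20).
Mode = (9−1)/(9+20−2) = 8/27 = 0.296.
Mean = 9/(9+20) = 9/29 = 0.310.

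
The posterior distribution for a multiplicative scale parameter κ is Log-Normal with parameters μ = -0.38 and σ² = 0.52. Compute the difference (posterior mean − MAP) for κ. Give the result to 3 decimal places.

Mode = exp(μ − σ²) = exp(-0.90) = 0.407.
Mean = exp(μ + σ²/2) = exp(-0.120) = 0.887.
Difference = 0.887 − 0.407 = 0.480.

0.480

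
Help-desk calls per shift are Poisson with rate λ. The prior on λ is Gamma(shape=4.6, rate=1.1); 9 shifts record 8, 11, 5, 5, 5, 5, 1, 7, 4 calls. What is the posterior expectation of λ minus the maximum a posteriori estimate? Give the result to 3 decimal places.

0.099

Σ counts = 51. Posterior: Gamma(shape = 4.6+51 = 55.6, rate = 1.1+9 = 10.1).
Mode = (α−1)/β = 54.6/10.1 = 5.406.
Mean = α/β = 55.6/10.1 = 5.505.
Difference = 5.505 − 5.406 = 0.099.
Mean > mode: the posterior has a right tail.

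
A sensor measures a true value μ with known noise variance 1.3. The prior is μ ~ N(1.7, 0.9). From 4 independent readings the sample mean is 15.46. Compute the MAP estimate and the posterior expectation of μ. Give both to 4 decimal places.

Posterior for μ is Normal. Precision-weighted mean: (1/0.9·1.7 + 4/1.3·15.46) / (1/0.9 + 4/1.3) = 11.8094.
A Normal posterior is symmetric, so mode = mean.

μ_MAP = 11.8094, E[μ|data] = 11.8094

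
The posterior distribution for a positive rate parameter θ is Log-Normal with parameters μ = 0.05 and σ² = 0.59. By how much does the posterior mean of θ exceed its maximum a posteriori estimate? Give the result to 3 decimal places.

Mode = exp(μ − σ²) = exp(-0.54) = 0.583.
Mean = exp(μ + σ²/2) = exp(0.345) = 1.412.
Difference = 1.412 − 0.583 = 0.829.

0.829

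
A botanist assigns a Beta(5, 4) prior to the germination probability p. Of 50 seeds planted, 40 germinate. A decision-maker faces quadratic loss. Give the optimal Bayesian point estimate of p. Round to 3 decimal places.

Posterior: Beta(5+40, 4+10) = Beta(45, 14).
Mode = (45−1)/(45+14−2) = 44/57 = 0.772.
Mean = 45/(45+14) = 45/59 = 0.763.
Quadratic loss ⇒ the optimal estimator is the posterior mean.

0.763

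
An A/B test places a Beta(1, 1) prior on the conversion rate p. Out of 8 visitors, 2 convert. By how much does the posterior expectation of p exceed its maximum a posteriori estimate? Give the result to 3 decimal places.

Posterior: Beta(1+2, 1+6) = Beta(3, 7).
Mode = (3−1)/(3+7−2) = 2/8 = 0.250.
With a flat prior the MAP equals the MLE, 2/8.
Mean = 3/(3+7) = 3/10 = 0.300.
Difference = 0.300 − 0.250 = 0.050.

0.050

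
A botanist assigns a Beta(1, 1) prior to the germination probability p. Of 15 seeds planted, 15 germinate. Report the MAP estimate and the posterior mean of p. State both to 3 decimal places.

MAP estimate = 1.000, posterior mean = 0.941

Posterior: Beta(1+15, 1+0) = Beta(16, 1).
Since β = 1 ≤ 1 and α > 1, the Beta density is monotone increasing on [0,1]; the mode is at 1.
Mean = 16/(16+1) = 0.941.
The mean is pulled below the mode by the posterior's left skew.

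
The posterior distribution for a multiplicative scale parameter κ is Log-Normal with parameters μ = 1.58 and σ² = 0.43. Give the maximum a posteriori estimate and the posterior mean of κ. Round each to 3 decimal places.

Mode = exp(μ − σ²) = exp(1.15) = 3.158.
Mean = exp(μ + σ²/2) = exp(1.795) = 6.019.

κ_MAP = 3.158, E[κ|data] = 6.019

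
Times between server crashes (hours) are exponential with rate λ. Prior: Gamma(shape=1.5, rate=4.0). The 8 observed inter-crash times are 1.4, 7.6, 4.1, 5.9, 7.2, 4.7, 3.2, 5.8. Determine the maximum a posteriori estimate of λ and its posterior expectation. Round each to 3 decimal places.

Σ times = 39.9. Posterior: Gamma(shape = 1.5+8 = 9.5, rate = 4.0+39.9 = 43.9).
Mode = (α−1)/β = 8.5/43.9 = 0.194.
Mean = α/β = 9.5/43.9 = 0.216.
The mean is pulled above the mode by the posterior's right skew.

λ_MAP = 0.194, E[λ|data] = 0.216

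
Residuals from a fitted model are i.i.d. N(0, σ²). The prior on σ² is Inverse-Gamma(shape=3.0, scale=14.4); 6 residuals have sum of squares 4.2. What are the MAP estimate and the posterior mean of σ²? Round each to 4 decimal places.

MAP estimate = 2.3571, posterior mean = 3.3000

Posterior: Inverse-Gamma(shape = 3.0+6/2 = 6.0, scale = 14.4+4.2/2 = 16.5).
Mode = β/(α+1) = 16.5/7.0 = 2.3571.
Mean = β/(α−1) = 16.5/5.0 = 3.3000.
The mean is pulled above the mode by the posterior's right skew.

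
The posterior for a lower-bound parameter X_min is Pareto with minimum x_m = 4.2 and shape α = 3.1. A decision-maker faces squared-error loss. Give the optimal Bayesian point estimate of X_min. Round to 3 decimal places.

6.200

The Pareto density is strictly decreasing on [x_m, ∞), so the mode is x_m = 4.200.
Mean = α·x_m/(α−1) = 3.1·4.2/2.1 = 6.200.
Squared-error loss ⇒ the optimal estimator is the posterior mean.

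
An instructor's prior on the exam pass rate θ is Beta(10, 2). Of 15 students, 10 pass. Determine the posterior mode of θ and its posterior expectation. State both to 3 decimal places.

θ_MAP = 0.760, E[θ|data] = 0.741

Posterior: Beta(10+10, 2+5) = Beta(20, 7).
Mode = (20−1)/(20+7−2) = 19/25 = 0.760.
Mean = 20/(20+7) = 20/27 = 0.741.
Mode > mean: the posterior has a left tail.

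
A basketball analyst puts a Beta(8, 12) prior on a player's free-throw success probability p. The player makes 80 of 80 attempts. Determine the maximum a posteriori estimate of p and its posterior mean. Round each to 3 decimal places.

MAP = 0.888; posterior mean = 0.880

Posterior: Beta(8+80, 12+0) = Beta(88, 12).
Mode = (88−1)/(88+12−2) = 87/98 = 0.888.
Mean = 88/(88+12) = 88/100 = 0.880.
Mode > mean: the posterior has a left tail.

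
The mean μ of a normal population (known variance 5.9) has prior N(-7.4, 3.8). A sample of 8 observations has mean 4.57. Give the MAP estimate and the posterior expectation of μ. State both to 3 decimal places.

MAP estimate = 2.624, posterior expectation = 2.624

Posterior for μ is Normal. Precision-weighted mean: (1/3.8·-7.4 + 8/5.9·4.57) / (1/3.8 + 8/5.9) = 2.624.
A Normal posterior is symmetric, so mode = mean.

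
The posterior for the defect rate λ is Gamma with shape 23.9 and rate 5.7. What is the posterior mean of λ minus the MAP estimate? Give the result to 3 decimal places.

Mode = (α−1)/β = 22.9/5.7 = 4.018.
Mean = α/β = 23.9/5.7 = 4.193.
Difference = 4.193 − 4.018 = 0.175.
The mean is pulled above the mode by the posterior's right skew.

0.175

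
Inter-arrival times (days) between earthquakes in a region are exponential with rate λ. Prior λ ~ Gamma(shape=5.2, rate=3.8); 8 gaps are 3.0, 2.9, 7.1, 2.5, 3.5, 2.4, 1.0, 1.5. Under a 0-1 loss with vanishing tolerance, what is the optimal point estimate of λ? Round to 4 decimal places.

Σ times = 23.9. Posterior: Gamma(shape = 5.2+8 = 13.2, rate = 3.8+23.9 = 27.7).
Mode = (α−1)/β = 12.2/27.7 = 0.4404.
Mean = α/β = 13.2/27.7 = 0.4765.
This is the posterior mode — the MAP estimate.

0.4404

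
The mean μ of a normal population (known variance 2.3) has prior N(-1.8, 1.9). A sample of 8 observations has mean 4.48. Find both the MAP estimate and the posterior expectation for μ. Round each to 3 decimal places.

MAP = 3.655; posterior mean = 3.655

Posterior for μ is Normal. Precision-weighted mean: (1/1.9·-1.8 + 8/2.3·4.48) / (1/1.9 + 8/2.3) = 3.655.
A Normal posterior is symmetric, so mode = mean.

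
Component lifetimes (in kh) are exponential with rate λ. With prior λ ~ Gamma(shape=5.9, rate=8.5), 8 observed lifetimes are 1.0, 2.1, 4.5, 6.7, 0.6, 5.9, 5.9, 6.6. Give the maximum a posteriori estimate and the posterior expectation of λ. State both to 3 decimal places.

MAP = 0.309; posterior mean = 0.333

Σ times = 33.3. Posterior: Gamma(shape = 5.9+8 = 13.9, rate = 8.5+33.3 = 41.8).
Mode = (α−1)/β = 12.9/41.8 = 0.309.
Mean = α/β = 13.9/41.8 = 0.333.
Right-skewed posterior ⇒ mode < mean.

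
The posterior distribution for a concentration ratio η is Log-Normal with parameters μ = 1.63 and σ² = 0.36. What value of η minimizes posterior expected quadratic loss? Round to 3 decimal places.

6.110

Mode = exp(μ − σ²) = exp(1.27) = 3.561.
Mean = exp(μ + σ²/2) = exp(1.810) = 6.110.
Quadratic loss ⇒ the optimal estimator is the posterior mean.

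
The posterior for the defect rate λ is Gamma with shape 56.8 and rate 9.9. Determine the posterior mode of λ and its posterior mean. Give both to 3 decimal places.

Mode = (α−1)/β = 55.8/9.9 = 5.636.
Mean = α/β = 56.8/9.9 = 5.737.
The posterior is right-skewed, so the mean exceeds the mode.

MAP = 5.636; posterior mean = 5.737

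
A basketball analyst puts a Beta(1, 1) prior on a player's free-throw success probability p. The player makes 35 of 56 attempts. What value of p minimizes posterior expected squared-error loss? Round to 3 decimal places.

0.621

Posterior: Beta(1+35, 1+21) = Beta(36, 22).
Mode = (36−1)/(36+22−2) = 35/56 = 0.625.
With a flat prior the MAP equals the MLE, 35/56.
Mean = 36/(36+22) = 36/58 = 0.621.
Squared-error loss ⇒ the optimal estimator is the posterior mean.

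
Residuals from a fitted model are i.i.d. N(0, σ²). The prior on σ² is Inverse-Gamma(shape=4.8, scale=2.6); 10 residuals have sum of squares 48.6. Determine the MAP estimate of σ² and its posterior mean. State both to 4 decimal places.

MAP estimate = 2.4907, posterior mean = 3.0568

Posterior: Inverse-Gamma(shape = 4.8+10/2 = 9.8, scale = 2.6+48.6/2 = 26.9).
Mode = β/(α+1) = 26.9/10.8 = 2.4907.
Mean = β/(α−1) = 26.9/8.8 = 3.0568.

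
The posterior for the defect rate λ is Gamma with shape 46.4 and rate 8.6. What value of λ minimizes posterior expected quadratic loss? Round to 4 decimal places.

5.3953

Mode = (α−1)/β = 45.4/8.6 = 5.2791.
Mean = α/β = 46.4/8.6 = 5.3953.
Quadratic loss ⇒ the optimal estimator is the posterior mean.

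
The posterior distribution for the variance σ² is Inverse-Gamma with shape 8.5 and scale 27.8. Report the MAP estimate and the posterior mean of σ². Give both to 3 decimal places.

Mode = β/(α+1) = 27.8/9.5 = 2.926.
Mean = β/(α−1) = 27.8/7.5 = 3.707.
The posterior is right-skewed, so the mean exceeds the mode.

MAP estimate = 2.926, posterior mean = 3.707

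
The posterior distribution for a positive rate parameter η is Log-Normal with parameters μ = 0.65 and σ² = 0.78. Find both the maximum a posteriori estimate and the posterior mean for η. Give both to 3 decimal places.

Mode = exp(μ − σ²) = exp(-0.13) = 0.878.
Mean = exp(μ + σ²/2) = exp(1.040) = 2.829.

MAP = 0.878, posterior mean = 2.829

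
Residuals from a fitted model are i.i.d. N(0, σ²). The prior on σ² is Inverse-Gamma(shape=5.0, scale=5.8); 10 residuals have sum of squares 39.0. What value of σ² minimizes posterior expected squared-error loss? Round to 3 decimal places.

Posterior: Inverse-Gamma(shape = 5.0+10/2 = 10.0, scale = 5.8+39.0/2 = 25.3).
Mode = β/(α+1) = 25.3/11.0 = 2.300.
Mean = β/(α−1) = 25.3/9.0 = 2.811.
Squared-error loss ⇒ the optimal estimator is the posterior mean.

2.811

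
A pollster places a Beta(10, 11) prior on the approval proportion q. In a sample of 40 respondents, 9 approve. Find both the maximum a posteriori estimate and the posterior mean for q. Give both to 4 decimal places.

Posterior: Beta(10+9, 11+31) = Beta(19, 42).
Mode = (19−1)/(19+42−2) = 18/59 = 0.3051.
Mean = 19/(19+42) = 19/61 = 0.3115.
Mean > mode: the posterior has a right tail.

MAP = 0.3051; posterior mean = 0.3115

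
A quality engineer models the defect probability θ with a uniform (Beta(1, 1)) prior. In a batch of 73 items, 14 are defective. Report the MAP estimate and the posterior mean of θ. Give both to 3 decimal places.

Posterior: Beta(1+14, 1+59) = Beta(15, 60).
Mode = (15−1)/(15+60−2) = 14/73 = 0.192.
Mean = 15/(15+60) = 15/75 = 0.200.

MAP: 0.192. Posterior mean: 0.200.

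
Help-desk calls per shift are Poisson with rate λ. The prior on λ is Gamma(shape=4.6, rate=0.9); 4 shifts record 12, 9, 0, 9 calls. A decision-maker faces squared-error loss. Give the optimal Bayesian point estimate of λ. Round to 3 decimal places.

Σ counts = 30. Posterior: Gamma(shape = 4.6+30 = 34.6, rate = 0.9+4 = 4.9).
Mode = (α−1)/β = 33.6/4.9 = 6.857.
Mean = α/β = 34.6/4.9 = 7.061.
Squared-error loss ⇒ the optimal estimator is the posterior mean.

7.061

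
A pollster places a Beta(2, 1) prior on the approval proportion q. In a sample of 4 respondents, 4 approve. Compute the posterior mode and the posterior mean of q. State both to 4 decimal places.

q_MAP = 1.0000, E[q|data] = 0.8571

Posterior: Beta(2+4, 1+0) = Beta(6, 1).
Since β = 1 ≤ 1 and α > 1, the Beta density is monotone increasing on [0,1]; the mode is at 1.
Mean = 6/(6+1) = 0.8571.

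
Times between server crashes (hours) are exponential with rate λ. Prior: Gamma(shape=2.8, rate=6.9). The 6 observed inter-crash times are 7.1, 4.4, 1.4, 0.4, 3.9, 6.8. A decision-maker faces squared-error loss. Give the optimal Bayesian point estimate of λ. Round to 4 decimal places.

Σ times = 24.0. Posterior: Gamma(shape = 2.8+6 = 8.8, rate = 6.9+24.0 = 30.9).
Mode = (α−1)/β = 7.8/30.9 = 0.2524.
Mean = α/β = 8.8/30.9 = 0.2848.
Squared-error loss ⇒ the optimal estimator is the posterior mean.

0.2848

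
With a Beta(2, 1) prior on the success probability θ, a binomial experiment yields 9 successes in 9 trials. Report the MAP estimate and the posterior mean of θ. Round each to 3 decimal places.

MAP: 1.000. Posterior mean: 0.917.

Posterior: Beta(2+9, 1+0) = Beta(11, 1).
Since β = 1 ≤ 1 and α > 1, the Beta density is monotone increasing on [0,1]; the mode is at 1.
Mean = 11/(11+1) = 0.917.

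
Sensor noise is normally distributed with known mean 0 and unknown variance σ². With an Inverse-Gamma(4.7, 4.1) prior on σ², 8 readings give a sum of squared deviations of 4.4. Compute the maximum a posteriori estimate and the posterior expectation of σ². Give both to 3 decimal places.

Posterior: Inverse-Gamma(shape = 4.7+8/2 = 8.7, scale = 4.1+4.4/2 = 6.3).
Mode = β/(α+1) = 6.3/9.7 = 0.649.
Mean = β/(α−1) = 6.3/7.7 = 0.818.

MAP = 0.649; posterior mean = 0.818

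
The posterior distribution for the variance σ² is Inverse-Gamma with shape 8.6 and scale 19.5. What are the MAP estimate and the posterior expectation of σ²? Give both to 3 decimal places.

Mode = β/(α+1) = 19.5/9.6 = 2.031.
Mean = β/(α−1) = 19.5/7.6 = 2.566.

σ²_MAP = 2.031, E[σ²|data] = 2.566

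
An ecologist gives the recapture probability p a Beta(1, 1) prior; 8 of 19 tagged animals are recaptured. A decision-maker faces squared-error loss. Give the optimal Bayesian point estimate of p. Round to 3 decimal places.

Posterior: Beta(1+8, 1+11) = Beta(9, 12).
Mode = (9−1)/(9+12−2) = 8/19 = 0.421.
With a flat prior the MAP equals the MLE, 8/19.
Mean = 9/(9+12) = 9/21 = 0.429.
Squared-error loss ⇒ the optimal estimator is the posterior mean.

0.429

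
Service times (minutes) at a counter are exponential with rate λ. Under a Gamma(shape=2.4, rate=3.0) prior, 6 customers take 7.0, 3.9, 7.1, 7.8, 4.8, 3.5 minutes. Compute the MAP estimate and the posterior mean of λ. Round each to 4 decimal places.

Σ times = 34.1. Posterior: Gamma(shape = 2.4+6 = 8.4, rate = 3.0+34.1 = 37.1).
Mode = (α−1)/β = 7.4/37.1 = 0.1995.
Mean = α/β = 8.4/37.1 = 0.2264.
The mean is pulled above the mode by the posterior's right skew.

MAP estimate = 0.1995, posterior mean = 0.2264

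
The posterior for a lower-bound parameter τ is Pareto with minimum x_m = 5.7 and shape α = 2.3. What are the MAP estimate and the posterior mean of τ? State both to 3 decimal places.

MAP estimate = 5.700, posterior mean = 10.085

The Pareto density is strictly decreasing on [x_m, ∞), so the mode is x_m = 5.700.
Mean = α·x_m/(α−1) = 2.3·5.7/1.3 = 10.085.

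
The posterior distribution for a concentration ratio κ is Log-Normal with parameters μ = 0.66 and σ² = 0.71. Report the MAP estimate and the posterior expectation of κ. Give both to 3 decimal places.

Mode = exp(μ − σ²) = exp(-0.05) = 0.951.
Mean = exp(μ + σ²/2) = exp(1.015) = 2.759.

MAP = 0.951; posterior mean = 2.759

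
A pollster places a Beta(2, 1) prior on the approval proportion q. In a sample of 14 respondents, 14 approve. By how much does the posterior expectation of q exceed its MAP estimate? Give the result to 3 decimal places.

-0.059

Posterior: Beta(2+14, 1+0) = Beta(16, 1).
Since β = 1 ≤ 1 and α > 1, the Beta density is monotone increasing on [0,1]; the mode is at 1.
Mean = 16/(16+1) = 0.941.
Difference = 0.941 − 1.000 = -0.059.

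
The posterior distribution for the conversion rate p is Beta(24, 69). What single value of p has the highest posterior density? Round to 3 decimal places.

0.253

Mode = (24−1)/(24+69−2) = 23/91 = 0.253.
Mean = 24/(24+69) = 24/93 = 0.258.
This is the posterior mode — the MAP estimate.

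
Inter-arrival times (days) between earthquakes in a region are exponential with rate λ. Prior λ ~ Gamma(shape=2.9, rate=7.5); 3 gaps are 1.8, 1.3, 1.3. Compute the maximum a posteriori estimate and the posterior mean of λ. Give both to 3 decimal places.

Σ times = 4.4. Posterior: Gamma(shape = 2.9+3 = 5.9, rate = 7.5+4.4 = 11.9).
Mode = (α−1)/β = 4.9/11.9 = 0.412.
Mean = α/β = 5.9/11.9 = 0.496.
The posterior is right-skewed, so the mean exceeds the mode.

MAP: 0.412. Posterior mean: 0.496.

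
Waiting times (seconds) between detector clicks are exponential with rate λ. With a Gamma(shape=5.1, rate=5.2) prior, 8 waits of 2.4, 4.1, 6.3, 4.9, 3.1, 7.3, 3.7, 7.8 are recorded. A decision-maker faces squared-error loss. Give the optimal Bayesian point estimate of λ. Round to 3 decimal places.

Σ times = 39.6. Posterior: Gamma(shape = 5.1+8 = 13.1, rate = 5.2+39.6 = 44.8).
Mode = (α−1)/β = 12.1/44.8 = 0.270.
Mean = α/β = 13.1/44.8 = 0.292.
Squared-error loss ⇒ the optimal estimator is the posterior mean.

0.292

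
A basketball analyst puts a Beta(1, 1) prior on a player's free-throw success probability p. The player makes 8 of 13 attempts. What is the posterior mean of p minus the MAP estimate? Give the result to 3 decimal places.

Posterior: Beta(1+8, 1+5) = Beta(9, 6).
Mode = (9−1)/(9+6−2) = 8/13 = 0.615.
With a flat prior the MAP equals the MLE, 8/13.
Mean = 9/(9+6) = 9/15 = 0.600.
Difference = 0.600 − 0.615 = -0.015.
The posterior is left-skewed, so the mode exceeds the mean.

-0.015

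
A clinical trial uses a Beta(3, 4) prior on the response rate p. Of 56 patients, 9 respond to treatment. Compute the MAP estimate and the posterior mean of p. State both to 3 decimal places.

MAP = 0.180; posterior mean = 0.190

Posterior: Beta(3+9, 4+47) = Beta(12, 51).
Mode = (12−1)/(12+51−2) = 11/61 = 0.180.
Mean = 12/(12+51) = 12/63 = 0.190.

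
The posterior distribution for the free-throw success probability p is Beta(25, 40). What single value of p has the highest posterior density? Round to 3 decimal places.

0.381

Mode = (25−1)/(25+40−2) = 24/63 = 0.381.
Mean = 25/(25+40) = 25/65 = 0.385.
This is the posterior mode — the MAP estimate.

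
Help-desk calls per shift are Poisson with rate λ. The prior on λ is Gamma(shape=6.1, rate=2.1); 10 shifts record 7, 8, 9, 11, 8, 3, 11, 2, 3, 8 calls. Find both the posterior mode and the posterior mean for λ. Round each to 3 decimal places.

Σ counts = 70. Posterior: Gamma(shape = 6.1+70 = 76.1, rate = 2.1+10 = 12.1).
Mode = (α−1)/β = 75.1/12.1 = 6.207.
Mean = α/β = 76.1/12.1 = 6.289.
Right-skewed posterior ⇒ mode < mean.

λ_MAP = 6.207, E[λ|data] = 6.289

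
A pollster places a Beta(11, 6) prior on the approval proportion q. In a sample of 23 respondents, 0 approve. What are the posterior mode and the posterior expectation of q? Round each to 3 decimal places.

Posterior: Beta(11+0, 6+23) = Beta(11, 29).
Mode = (11−1)/(11+29−2) = 10/38 = 0.263.
Mean = 11/(11+29) = 11/40 = 0.275.
The mean is pulled above the mode by the posterior's right skew.

MAP: 0.263. Posterior mean: 0.275.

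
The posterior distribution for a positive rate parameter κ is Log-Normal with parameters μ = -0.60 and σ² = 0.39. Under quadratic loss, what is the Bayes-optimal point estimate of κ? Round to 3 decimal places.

0.667

Mode = exp(μ − σ²) = exp(-0.99) = 0.372.
Mean = exp(μ + σ²/2) = exp(-0.405) = 0.667.
Quadratic loss ⇒ the optimal estimator is the posterior mean.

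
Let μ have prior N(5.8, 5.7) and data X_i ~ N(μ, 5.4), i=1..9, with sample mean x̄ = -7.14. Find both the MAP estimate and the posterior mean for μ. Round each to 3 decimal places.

Posterior for μ is Normal. Precision-weighted mean: (1/5.7·5.8 + 9/5.4·-7.14) / (1/5.7 + 9/5.4) = -5.908.
A Normal posterior is symmetric, so mode = mean.

μ_MAP = -5.908, E[μ|data] = -5.908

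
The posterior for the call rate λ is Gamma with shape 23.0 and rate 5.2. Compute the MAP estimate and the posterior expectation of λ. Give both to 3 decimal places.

Mode = (α−1)/β = 22.0/5.2 = 4.231.
Mean = α/β = 23.0/5.2 = 4.423.

λ_MAP = 4.231, E[λ|data] = 4.423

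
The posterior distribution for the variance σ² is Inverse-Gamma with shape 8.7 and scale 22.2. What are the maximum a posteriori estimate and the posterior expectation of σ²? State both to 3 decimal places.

maximum a posteriori estimate = 2.289, posterior expectation = 2.883

Mode = β/(α+1) = 22.2/9.7 = 2.289.
Mean = β/(α−1) = 22.2/7.7 = 2.883.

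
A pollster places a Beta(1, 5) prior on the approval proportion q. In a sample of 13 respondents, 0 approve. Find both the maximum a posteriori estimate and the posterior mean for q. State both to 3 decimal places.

Posterior: Beta(1+0, 5+13) = Beta(1, 18).
Since α = 1 ≤ 1 and β > 1, the Beta density is monotone decreasing on [0,1]; the mode is at 0.
Mean = 1/(1+18) = 0.053.
The posterior is right-skewed, so the mean exceeds the mode.

q_MAP = 0.000, E[q|data] = 0.053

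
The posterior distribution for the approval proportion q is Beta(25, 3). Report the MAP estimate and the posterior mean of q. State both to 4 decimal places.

q_MAP = 0.9231, E[q|data] = 0.8929

Mode = (25−1)/(25+3−2) = 24/26 = 0.9231.
Mean = 25/(25+3) = 25/28 = 0.8929.
The posterior is left-skewed, so the mode exceeds the mean.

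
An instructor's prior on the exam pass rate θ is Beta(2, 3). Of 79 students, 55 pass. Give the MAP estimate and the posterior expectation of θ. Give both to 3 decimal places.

MAP estimate = 0.683, posterior expectation = 0.679

Posterior: Beta(2+55, 3+24) = Beta(57, 27).
Mode = (57−1)/(57+27−2) = 56/82 = 0.683.
Mean = 57/(57+27) = 57/84 = 0.679.
Mode > mean: the posterior has a left tail.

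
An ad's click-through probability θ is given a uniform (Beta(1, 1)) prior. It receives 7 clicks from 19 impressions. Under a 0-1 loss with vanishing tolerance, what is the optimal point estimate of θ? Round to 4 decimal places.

Posterior: Beta(1+7, 1+12) = Beta(8, 13).
Mode = (8−1)/(8+13−2) = 7/19 = 0.3684.
Mean = 8/(8+13) = 8/21 = 0.3810.
This is the posterior mode — the MAP estimate.

0.3684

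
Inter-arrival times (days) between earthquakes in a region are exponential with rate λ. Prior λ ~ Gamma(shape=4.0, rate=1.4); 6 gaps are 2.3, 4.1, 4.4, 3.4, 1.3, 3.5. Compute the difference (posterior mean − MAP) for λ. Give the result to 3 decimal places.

Σ times = 19.0. Posterior: Gamma(shape = 4.0+6 = 10.0, rate = 1.4+19.0 = 20.4).
Mode = (α−1)/β = 9.0/20.4 = 0.441.
Mean = α/β = 10.0/20.4 = 0.490.
Difference = 0.490 − 0.441 = 0.049.

0.049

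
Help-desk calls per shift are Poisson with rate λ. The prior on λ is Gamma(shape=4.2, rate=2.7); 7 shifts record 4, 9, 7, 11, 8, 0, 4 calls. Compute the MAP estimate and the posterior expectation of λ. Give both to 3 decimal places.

Σ counts = 43. Posterior: Gamma(shape = 4.2+43 = 47.2, rate = 2.7+7 = 9.7).
Mode = (α−1)/β = 46.2/9.7 = 4.763.
Mean = α/β = 47.2/9.7 = 4.866.

MAP = 4.763, posterior mean = 4.866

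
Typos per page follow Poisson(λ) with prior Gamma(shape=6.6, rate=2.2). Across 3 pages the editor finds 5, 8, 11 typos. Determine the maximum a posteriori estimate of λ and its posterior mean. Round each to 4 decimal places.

MAP: 5.6923. Posterior mean: 5.8846.

Σ counts = 24. Posterior: Gamma(shape = 6.6+24 = 30.6, rate = 2.2+3 = 5.2).
Mode = (α−1)/β = 29.6/5.2 = 5.6923.
Mean = α/β = 30.6/5.2 = 5.8846.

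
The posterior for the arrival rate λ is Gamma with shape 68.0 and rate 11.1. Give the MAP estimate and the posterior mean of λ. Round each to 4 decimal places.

Mode = (α−1)/β = 67.0/11.1 = 6.0360.
Mean = α/β = 68.0/11.1 = 6.1261.
The posterior is right-skewed, so the mean exceeds the mode.

MAP = 6.0360, posterior mean = 6.1261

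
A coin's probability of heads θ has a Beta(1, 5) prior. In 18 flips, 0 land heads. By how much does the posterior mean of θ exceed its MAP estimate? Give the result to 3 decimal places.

0.042

Posterior: Beta(1+0, 5+18) = Beta(1, 23).
Since α = 1 ≤ 1 and β > 1, the Beta density is monotone decreasing on [0,1]; the mode is at 0.
Mean = 1/(1+23) = 0.042.
Difference = 0.042 − 0.000 = 0.042.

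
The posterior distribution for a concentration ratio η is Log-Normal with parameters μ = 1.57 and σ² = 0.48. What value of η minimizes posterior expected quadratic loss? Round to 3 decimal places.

6.110

Mode = exp(μ − σ²) = exp(1.09) = 2.974.
Mean = exp(μ + σ²/2) = exp(1.810) = 6.110.
Quadratic loss ⇒ the optimal estimator is the posterior mean.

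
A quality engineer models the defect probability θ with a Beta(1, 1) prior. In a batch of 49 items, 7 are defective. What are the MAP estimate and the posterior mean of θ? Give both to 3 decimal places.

θ_MAP = 0.143, E[θ|data] = 0.157

Posterior: Beta(1+7, 1+42) = Beta(8, 43).
Mode = (8−1)/(8+43−2) = 7/49 = 0.143.
With a flat prior the MAP equals the MLE, 7/49.
Mean = 8/(8+43) = 8/51 = 0.157.
The mean is pulled above the mode by the posterior's right skew.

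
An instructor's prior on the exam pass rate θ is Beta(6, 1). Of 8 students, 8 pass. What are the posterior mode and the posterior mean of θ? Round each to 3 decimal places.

posterior mode = 1.000, posterior mean = 0.933

Posterior: Beta(6+8, 1+0) = Beta(14, 1).
Since β = 1 ≤ 1 and α > 1, the Beta density is monotone increasing on [0,1]; the mode is at 1.
Mean = 14/(14+1) = 0.933.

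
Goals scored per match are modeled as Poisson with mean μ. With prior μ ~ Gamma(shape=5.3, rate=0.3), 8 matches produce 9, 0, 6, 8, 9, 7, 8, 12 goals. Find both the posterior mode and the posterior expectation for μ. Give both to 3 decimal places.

Σ counts = 59. Posterior: Gamma(shape = 5.3+59 = 64.3, rate = 0.3+8 = 8.3).
Mode = (α−1)/β = 63.3/8.3 = 7.627.
Mean = α/β = 64.3/8.3 = 7.747.

MAP = 7.627; posterior mean = 7.747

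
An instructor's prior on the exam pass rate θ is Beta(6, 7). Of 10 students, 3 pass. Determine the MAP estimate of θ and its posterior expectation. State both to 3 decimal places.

MAP: 0.381. Posterior mean: 0.391.

Posterior: Beta(6+3, 7+7) = Beta(9, 14).
Mode = (9−1)/(9+14−2) = 8/21 = 0.381.
Mean = 9/(9+14) = 9/23 = 0.391.
The mean is pulled above the mode by the posterior's right skew.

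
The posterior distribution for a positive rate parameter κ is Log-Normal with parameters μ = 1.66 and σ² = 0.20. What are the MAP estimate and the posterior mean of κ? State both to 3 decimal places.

MAP estimate = 4.306, posterior mean = 5.812

Mode = exp(μ − σ²) = exp(1.46) = 4.306.
Mean = exp(μ + σ²/2) = exp(1.760) = 5.812.
The posterior is right-skewed, so the mean exceeds the mode.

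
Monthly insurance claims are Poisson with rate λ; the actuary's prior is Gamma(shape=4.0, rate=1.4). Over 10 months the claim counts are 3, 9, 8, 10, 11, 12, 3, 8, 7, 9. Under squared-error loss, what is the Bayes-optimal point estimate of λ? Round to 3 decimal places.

Σ counts = 80. Posterior: Gamma(shape = 4.0+80 = 84.0, rate = 1.4+10 = 11.4).
Mode = (α−1)/β = 83.0/11.4 = 7.281.
Mean = α/β = 84.0/11.4 = 7.368.
Squared-error loss ⇒ the optimal estimator is the posterior mean.

7.368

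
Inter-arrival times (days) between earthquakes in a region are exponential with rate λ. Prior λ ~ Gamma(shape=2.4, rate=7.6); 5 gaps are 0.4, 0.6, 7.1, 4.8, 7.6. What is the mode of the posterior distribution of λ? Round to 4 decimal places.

Σ times = 20.5. Posterior: Gamma(shape = 2.4+5 = 7.4, rate = 7.6+20.5 = 28.1).
Mode = (α−1)/β = 6.4/28.1 = 0.2278.
Mean = α/β = 7.4/28.1 = 0.2633.
This is the posterior mode — the MAP estimate.

0.2278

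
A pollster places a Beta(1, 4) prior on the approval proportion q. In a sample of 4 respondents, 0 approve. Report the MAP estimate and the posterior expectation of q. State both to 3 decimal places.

MAP: 0.000. Posterior mean: 0.111.

Posterior: Beta(1+0, 4+4) = Beta(1, 8).
Since α = 1 ≤ 1 and β > 1, the Beta density is monotone decreasing on [0,1]; the mode is at 0.
Mean = 1/(1+8) = 0.111.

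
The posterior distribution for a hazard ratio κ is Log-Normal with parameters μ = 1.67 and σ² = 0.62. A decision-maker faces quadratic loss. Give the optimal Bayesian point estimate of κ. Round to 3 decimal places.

Mode = exp(μ − σ²) = exp(1.05) = 2.858.
Mean = exp(μ + σ²/2) = exp(1.980) = 7.243.
Quadratic loss ⇒ the optimal estimator is the posterior mean.

7.243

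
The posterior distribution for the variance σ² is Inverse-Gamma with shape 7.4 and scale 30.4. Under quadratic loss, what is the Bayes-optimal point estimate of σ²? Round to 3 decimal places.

Mode = β/(α+1) = 30.4/8.4 = 3.619.
Mean = β/(α−1) = 30.4/6.4 = 4.750.
Quadratic loss ⇒ the optimal estimator is the posterior mean.

4.750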